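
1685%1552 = 133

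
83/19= 4 + 7/19 = 4.37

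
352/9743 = 352/9743 =0.04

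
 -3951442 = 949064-4900506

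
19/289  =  19/289 = 0.07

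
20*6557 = 131140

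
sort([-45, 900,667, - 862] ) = [ - 862, - 45,667, 900]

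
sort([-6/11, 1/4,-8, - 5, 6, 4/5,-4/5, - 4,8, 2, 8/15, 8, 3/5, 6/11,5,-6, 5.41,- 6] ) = [ - 8,-6,-6, - 5,  -  4,  -  4/5,-6/11, 1/4, 8/15, 6/11, 3/5  ,  4/5, 2, 5,5.41, 6, 8, 8]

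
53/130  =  53/130=0.41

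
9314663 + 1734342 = 11049005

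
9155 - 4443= 4712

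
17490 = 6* 2915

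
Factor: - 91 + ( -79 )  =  -170 =-2^1 * 5^1*17^1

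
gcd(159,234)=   3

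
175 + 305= 480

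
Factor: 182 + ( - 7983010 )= - 2^2 * 7^1*285101^1 = -7982828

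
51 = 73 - 22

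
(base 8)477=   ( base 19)GF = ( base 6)1251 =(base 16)13F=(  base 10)319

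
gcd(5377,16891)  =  19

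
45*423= 19035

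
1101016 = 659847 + 441169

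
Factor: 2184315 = 3^1*5^1*7^1*71^1*293^1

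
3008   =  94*32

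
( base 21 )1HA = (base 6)3424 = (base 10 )808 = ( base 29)rp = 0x328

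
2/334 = 1/167  =  0.01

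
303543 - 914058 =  - 610515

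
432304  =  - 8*(-54038 ) 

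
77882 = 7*11126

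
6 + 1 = 7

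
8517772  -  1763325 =6754447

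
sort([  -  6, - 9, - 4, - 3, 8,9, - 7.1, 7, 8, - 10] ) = [ - 10, - 9, - 7.1, - 6 , - 4 , - 3,  7,  8,  8,  9] 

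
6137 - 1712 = 4425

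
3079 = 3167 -88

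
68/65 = 1  +  3/65 = 1.05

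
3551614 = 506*7019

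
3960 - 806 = 3154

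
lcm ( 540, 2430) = 4860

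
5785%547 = 315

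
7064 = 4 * 1766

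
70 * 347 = 24290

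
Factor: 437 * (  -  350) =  - 2^1*5^2*7^1*19^1*23^1 = -152950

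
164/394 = 82/197= 0.42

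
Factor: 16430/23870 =7^( - 1 )* 11^( - 1)*53^1 = 53/77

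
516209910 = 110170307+406039603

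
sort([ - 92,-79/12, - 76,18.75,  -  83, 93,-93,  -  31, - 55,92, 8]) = [ - 93, - 92,-83, - 76, - 55, - 31,- 79/12,8 , 18.75, 92,  93 ]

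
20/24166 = 10/12083 = 0.00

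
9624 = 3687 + 5937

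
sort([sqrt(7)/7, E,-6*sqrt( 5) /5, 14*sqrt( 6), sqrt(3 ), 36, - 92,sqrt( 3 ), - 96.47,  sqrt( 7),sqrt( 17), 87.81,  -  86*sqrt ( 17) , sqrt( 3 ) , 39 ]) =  [ - 86*sqrt( 17),-96.47, - 92,-6*sqrt(5 ) /5, sqrt(7 ) /7,  sqrt(  3) , sqrt( 3),  sqrt( 3), sqrt( 7),  E,sqrt( 17 ),  14*sqrt( 6),36, 39,87.81] 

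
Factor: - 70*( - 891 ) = 62370 = 2^1*3^4 * 5^1 *7^1*11^1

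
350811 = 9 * 38979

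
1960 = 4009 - 2049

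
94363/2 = 47181 + 1/2 = 47181.50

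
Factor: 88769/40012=2^ (- 2 ) * 7^ (-1 )*29^1*1429^(-1 )*3061^1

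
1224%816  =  408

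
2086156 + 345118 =2431274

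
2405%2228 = 177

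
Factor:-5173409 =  - 5173409^1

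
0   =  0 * 81592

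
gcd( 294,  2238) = 6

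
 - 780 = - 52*15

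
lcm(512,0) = 0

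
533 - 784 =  - 251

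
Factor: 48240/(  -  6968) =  - 90/13 = - 2^1*3^2*5^1*13^ (-1)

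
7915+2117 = 10032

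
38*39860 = 1514680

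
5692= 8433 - 2741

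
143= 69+74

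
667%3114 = 667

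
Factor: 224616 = 2^3 * 3^1*7^2*191^1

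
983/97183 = 983/97183 = 0.01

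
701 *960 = 672960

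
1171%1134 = 37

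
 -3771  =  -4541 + 770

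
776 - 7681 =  - 6905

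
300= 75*4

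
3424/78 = 43 + 35/39 = 43.90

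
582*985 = 573270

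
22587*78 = 1761786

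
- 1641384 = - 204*8046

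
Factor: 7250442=2^1*3^1*1208407^1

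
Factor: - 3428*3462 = - 11867736 = - 2^3*3^1*577^1*857^1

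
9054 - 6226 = 2828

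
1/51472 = 1/51472 = 0.00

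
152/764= 38/191= 0.20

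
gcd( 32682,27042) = 6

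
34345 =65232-30887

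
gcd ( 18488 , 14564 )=4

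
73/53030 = 73/53030=0.00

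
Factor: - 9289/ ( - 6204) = 2^( - 2)*3^(- 1)*7^1*11^ ( - 1) * 47^( - 1) * 1327^1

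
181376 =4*45344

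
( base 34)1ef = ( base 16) 66f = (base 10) 1647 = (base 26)2B9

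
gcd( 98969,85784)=1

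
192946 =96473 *2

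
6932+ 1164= 8096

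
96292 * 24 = 2311008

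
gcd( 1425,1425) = 1425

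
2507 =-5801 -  - 8308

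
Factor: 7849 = 47^1 * 167^1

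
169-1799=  -1630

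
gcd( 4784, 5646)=2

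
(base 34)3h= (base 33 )3K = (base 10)119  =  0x77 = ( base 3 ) 11102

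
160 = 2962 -2802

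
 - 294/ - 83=294/83=3.54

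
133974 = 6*22329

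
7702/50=154+ 1/25 = 154.04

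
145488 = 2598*56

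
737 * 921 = 678777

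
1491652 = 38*39254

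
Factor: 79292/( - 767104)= - 43/416  =  - 2^( - 5)*13^(-1)*43^1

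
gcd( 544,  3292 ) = 4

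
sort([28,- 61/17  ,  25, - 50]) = [ - 50, - 61/17, 25, 28]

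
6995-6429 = 566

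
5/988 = 5/988 = 0.01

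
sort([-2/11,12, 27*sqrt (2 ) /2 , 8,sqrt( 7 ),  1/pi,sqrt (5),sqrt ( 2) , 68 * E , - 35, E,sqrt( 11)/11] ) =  [-35, - 2/11,sqrt( 11)/11,1/pi,sqrt(2 ), sqrt ( 5 ), sqrt( 7 ),E,8,12, 27*sqrt(2 ) /2,68*E]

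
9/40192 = 9/40192  =  0.00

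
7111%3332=447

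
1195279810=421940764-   -  773339046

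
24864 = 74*336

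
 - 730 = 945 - 1675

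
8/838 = 4/419 = 0.01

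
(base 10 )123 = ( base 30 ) 43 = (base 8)173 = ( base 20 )63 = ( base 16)7b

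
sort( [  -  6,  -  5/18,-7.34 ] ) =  [ - 7.34,-6,  -  5/18]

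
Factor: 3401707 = 3401707^1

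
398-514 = -116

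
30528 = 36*848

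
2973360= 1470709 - -1502651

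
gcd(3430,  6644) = 2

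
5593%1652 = 637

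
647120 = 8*80890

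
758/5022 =379/2511 = 0.15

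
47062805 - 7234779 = 39828026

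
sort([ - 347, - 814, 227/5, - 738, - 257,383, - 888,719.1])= [ - 888, - 814  , - 738, - 347, - 257,227/5,383,719.1]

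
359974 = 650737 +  - 290763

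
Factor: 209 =11^1 *19^1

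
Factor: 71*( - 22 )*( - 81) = 2^1*3^4*11^1*71^1 = 126522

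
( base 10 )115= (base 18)67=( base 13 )8B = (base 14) 83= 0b1110011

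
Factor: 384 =2^7* 3^1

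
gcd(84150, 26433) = 99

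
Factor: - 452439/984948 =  - 2^ ( - 2 )*3^2*13^1*211^( - 1)*389^(- 1 )*1289^1 = - 150813/328316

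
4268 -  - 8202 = 12470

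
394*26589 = 10476066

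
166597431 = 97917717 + 68679714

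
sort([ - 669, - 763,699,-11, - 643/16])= [ - 763, - 669, - 643/16 , - 11 , 699]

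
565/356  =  1 + 209/356  =  1.59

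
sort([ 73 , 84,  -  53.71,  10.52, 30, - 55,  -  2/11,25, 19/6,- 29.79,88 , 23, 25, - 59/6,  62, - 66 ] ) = [ - 66, - 55, - 53.71,-29.79,-59/6, - 2/11, 19/6,10.52,  23,25 , 25,30, 62, 73, 84,  88] 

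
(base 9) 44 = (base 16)28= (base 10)40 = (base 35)15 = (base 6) 104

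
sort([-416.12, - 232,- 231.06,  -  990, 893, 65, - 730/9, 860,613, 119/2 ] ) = [ - 990, - 416.12,  -  232, - 231.06,-730/9,119/2,  65,  613, 860, 893 ]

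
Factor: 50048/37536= 2^2*3^ (-1 ) =4/3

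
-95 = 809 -904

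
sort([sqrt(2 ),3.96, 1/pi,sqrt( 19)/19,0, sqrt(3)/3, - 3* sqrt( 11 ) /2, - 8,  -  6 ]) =[ - 8,- 6, - 3*sqrt( 11 ) /2,0,sqrt(19)/19,1/pi  ,  sqrt(3) /3,  sqrt( 2), 3.96 ] 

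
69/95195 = 69/95195 = 0.00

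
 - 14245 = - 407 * 35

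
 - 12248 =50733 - 62981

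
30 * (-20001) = -600030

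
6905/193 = 35 + 150/193 = 35.78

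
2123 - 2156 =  - 33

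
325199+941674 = 1266873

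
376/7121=376/7121 = 0.05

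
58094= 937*62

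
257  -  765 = -508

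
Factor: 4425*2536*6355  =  2^3*3^1*5^3*31^1*41^1*59^1*317^1  =  71314539000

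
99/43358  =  99/43358 =0.00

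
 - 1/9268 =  - 1/9268 = -  0.00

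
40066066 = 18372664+21693402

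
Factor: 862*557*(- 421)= - 202136414 = - 2^1*421^1*431^1*557^1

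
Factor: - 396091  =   - 396091^1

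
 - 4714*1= - 4714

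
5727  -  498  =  5229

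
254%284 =254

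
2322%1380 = 942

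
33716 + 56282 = 89998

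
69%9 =6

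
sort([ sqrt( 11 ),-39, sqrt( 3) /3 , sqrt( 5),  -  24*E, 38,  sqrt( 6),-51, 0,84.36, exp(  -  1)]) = [ - 24*E, - 51,-39, 0, exp( - 1),sqrt(3)/3,  sqrt( 5 ), sqrt( 6), sqrt( 11 ), 38, 84.36] 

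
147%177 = 147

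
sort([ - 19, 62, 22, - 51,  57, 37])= [ - 51, - 19, 22, 37,57,62 ]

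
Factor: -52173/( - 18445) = 99/35 = 3^2*5^( - 1)*7^ ( - 1)*11^1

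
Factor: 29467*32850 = 2^1*3^2*5^2*73^1*79^1*373^1 = 967990950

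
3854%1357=1140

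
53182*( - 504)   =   - 26803728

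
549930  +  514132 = 1064062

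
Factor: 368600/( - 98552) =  -475/127 = - 5^2*19^1 * 127^( - 1 ) 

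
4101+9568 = 13669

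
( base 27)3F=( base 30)36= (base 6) 240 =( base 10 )96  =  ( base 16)60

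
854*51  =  43554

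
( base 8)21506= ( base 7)35220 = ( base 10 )9030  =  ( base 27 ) CAC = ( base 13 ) 4158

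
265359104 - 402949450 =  - 137590346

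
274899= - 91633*(-3)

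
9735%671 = 341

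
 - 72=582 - 654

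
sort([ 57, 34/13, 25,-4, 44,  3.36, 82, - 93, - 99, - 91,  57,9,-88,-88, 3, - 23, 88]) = [-99 ,- 93,-91, -88,-88 , - 23, - 4, 34/13, 3, 3.36,9,25, 44,  57, 57, 82, 88 ]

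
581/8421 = 83/1203=0.07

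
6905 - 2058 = 4847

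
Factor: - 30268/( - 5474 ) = 2^1*17^(-1)*47^1 = 94/17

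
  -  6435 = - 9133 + 2698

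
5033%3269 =1764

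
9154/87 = 105 + 19/87 =105.22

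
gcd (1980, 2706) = 66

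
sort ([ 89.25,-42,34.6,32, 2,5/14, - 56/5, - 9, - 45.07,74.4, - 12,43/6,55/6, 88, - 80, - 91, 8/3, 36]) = [  -  91, - 80, - 45.07, - 42, -12, - 56/5, - 9,5/14,2, 8/3, 43/6,55/6,32,34.6 , 36,74.4,88,  89.25] 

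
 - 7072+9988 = 2916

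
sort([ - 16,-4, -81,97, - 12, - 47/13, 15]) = [-81,-16, -12, - 4, - 47/13, 15,97]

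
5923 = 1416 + 4507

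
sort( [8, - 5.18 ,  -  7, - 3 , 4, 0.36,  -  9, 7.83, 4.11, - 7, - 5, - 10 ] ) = [ - 10, - 9 , - 7, - 7,-5.18, - 5, - 3, 0.36,4, 4.11, 7.83, 8]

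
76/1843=4/97= 0.04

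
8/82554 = 4/41277 = 0.00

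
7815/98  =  7815/98=   79.74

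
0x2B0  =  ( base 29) nl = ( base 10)688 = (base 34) K8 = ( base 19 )1H4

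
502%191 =120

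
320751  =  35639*9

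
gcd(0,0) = 0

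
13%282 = 13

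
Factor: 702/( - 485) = -2^1 * 3^3 *5^( - 1) * 13^1*97^( - 1)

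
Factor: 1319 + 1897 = 3216  =  2^4*3^1 *67^1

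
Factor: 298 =2^1*149^1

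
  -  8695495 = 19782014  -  28477509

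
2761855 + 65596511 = 68358366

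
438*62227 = 27255426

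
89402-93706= -4304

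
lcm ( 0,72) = 0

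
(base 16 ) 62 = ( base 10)98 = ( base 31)35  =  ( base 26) 3K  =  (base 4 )1202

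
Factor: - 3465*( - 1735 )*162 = 973907550 = 2^1*3^6*5^2*7^1*11^1*347^1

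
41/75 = 41/75=   0.55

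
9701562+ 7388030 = 17089592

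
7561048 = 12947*584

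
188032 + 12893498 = 13081530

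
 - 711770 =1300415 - 2012185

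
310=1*310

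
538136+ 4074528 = 4612664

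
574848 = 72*7984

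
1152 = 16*72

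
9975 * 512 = 5107200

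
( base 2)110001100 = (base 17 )165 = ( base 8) 614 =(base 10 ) 396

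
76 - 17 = 59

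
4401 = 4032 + 369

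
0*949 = 0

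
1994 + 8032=10026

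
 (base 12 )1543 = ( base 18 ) 7CF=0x9C3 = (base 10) 2499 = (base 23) 4GF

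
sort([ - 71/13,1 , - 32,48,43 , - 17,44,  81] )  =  [-32,-17,-71/13,1,43,44, 48, 81 ] 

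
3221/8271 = 3221/8271 = 0.39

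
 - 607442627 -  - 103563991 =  - 503878636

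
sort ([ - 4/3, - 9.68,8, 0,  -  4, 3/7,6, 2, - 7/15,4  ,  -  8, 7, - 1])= [- 9.68, -8, - 4, - 4/3, - 1, - 7/15, 0,3/7, 2,4,  6, 7,8]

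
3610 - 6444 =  - 2834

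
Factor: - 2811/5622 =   -  2^( - 1) =-1/2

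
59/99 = 59/99 = 0.60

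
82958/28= 2962 + 11/14=2962.79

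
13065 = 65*201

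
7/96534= 7/96534 = 0.00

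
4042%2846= 1196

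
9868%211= 162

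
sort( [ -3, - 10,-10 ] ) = [ - 10, - 10,- 3]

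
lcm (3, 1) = 3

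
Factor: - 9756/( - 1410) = 1626/235 = 2^1 * 3^1*5^( - 1 )*47^ ( - 1) * 271^1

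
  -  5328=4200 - 9528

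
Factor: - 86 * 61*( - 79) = 414434 = 2^1*43^1 * 61^1*79^1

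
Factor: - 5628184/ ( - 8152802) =2814092/4076401=2^2 * 7^( - 1)*37^( - 1)*43^1 * 15739^( - 1)*16361^1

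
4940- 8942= - 4002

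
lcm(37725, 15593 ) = 1169475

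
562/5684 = 281/2842 = 0.10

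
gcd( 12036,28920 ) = 12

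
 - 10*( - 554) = 5540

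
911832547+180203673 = 1092036220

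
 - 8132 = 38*( - 214)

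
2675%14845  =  2675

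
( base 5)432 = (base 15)7c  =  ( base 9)140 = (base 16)75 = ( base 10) 117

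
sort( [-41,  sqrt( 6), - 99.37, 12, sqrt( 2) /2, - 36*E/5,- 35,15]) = [ - 99.37, - 41, - 35, - 36* E/5, sqrt( 2 )/2, sqrt( 6 ), 12, 15 ]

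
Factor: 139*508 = 2^2*127^1*139^1 = 70612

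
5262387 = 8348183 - 3085796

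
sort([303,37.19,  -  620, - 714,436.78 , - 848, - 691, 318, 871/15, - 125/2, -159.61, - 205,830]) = [ - 848, - 714, - 691, - 620,-205, - 159.61, - 125/2,37.19 , 871/15,  303, 318, 436.78 , 830]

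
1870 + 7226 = 9096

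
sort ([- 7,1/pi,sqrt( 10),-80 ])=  [-80, - 7, 1/pi,sqrt(10) ]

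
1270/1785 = 254/357 = 0.71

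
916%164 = 96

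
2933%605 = 513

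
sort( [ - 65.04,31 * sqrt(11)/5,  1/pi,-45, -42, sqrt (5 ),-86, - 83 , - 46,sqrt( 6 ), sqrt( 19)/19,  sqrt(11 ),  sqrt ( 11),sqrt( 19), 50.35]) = [ - 86,-83, - 65.04, - 46, - 45, - 42,sqrt( 19)/19,1/pi , sqrt( 5), sqrt(6 ),sqrt(11),sqrt( 11), sqrt (19), 31*sqrt( 11 ) /5,50.35 ]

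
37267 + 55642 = 92909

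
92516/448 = 206+57/112 = 206.51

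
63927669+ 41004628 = 104932297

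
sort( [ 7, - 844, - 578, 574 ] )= [ - 844, - 578, 7, 574 ]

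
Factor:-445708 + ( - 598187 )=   -  1043895 =- 3^1 * 5^1* 69593^1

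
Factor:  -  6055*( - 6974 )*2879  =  121573174030 = 2^1 * 5^1*7^1*11^1*173^1*317^1*2879^1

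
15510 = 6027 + 9483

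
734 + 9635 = 10369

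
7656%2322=690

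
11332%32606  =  11332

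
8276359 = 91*90949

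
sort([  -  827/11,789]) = [ - 827/11, 789 ]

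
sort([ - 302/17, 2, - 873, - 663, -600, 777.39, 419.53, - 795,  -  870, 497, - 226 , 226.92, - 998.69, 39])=[ - 998.69, - 873, - 870,-795, - 663, - 600, - 226, - 302/17, 2 , 39, 226.92, 419.53,497 , 777.39] 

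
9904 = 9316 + 588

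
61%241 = 61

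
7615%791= 496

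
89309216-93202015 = -3892799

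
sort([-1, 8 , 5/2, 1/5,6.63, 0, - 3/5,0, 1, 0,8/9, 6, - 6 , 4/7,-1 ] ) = [-6,  -  1,- 1,-3/5,0, 0 , 0,1/5, 4/7, 8/9, 1, 5/2, 6,6.63 , 8]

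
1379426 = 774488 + 604938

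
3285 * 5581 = 18333585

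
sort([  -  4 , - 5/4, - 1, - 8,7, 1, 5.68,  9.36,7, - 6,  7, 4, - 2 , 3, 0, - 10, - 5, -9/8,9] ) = [ - 10, - 8, - 6, - 5, - 4, - 2, - 5/4  , - 9/8, - 1, 0,1,  3, 4,5.68,7, 7,7, 9,9.36 ]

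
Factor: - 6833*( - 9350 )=2^1*5^2 *11^1 * 17^1*6833^1 = 63888550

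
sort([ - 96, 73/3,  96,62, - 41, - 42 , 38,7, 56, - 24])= [  -  96, - 42, - 41  ,- 24  ,  7, 73/3, 38, 56, 62, 96 ] 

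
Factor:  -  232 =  - 2^3*29^1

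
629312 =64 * 9833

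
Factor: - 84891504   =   -2^4*3^1 * 61^1*79^1*367^1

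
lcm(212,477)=1908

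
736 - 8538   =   - 7802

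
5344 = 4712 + 632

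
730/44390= 73/4439 = 0.02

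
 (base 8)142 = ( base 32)32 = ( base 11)8a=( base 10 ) 98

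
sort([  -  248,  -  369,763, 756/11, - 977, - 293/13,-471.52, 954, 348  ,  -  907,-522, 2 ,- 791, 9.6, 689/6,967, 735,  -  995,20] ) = [  -  995, - 977, - 907,- 791 ,  -  522,  -  471.52, - 369,-248,  -  293/13, 2,9.6, 20, 756/11,689/6,348,735, 763, 954,  967 ]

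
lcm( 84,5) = 420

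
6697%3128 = 441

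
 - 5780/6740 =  - 1 + 48/337 = -0.86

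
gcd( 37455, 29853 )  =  3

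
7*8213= 57491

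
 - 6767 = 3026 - 9793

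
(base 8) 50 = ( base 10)40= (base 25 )1f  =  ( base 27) 1D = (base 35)15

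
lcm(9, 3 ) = 9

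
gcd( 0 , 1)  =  1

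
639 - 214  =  425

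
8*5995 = 47960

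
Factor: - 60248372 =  - 2^2*83^1 *89^1*2039^1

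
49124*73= 3586052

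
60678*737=44719686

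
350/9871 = 350/9871 = 0.04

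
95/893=5/47 = 0.11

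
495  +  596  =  1091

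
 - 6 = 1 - 7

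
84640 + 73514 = 158154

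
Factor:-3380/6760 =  - 2^( - 1) = -1/2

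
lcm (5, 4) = 20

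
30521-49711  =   - 19190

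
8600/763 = 11 + 207/763 = 11.27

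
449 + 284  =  733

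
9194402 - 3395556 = 5798846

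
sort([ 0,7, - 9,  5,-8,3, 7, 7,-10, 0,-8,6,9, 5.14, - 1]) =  [ - 10, - 9 , - 8, - 8,-1,0, 0, 3, 5,5.14, 6,7,7, 7,9 ]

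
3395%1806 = 1589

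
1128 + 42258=43386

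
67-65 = 2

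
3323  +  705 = 4028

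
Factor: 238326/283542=7^( - 1) * 11^1 * 23^1 * 43^ ( - 1 )  =  253/301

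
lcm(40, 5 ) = 40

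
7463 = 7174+289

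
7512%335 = 142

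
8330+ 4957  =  13287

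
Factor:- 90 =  - 2^1*3^2*5^1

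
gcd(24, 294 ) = 6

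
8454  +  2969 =11423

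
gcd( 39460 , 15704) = 4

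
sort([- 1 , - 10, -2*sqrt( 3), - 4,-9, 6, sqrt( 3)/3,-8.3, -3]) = [ - 10,- 9, -8.3,- 4,-2 * sqrt( 3 ),  -  3,-1, sqrt( 3)/3,6]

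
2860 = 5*572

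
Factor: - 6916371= -3^1*7^1*11^1*79^1*379^1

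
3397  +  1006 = 4403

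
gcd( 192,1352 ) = 8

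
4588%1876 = 836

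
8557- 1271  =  7286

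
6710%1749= 1463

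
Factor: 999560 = 2^3*5^1 * 24989^1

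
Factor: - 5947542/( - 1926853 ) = 2^1*3^2*41^1*67^( - 1) * 8059^1*28759^(-1)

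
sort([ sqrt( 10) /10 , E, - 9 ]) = [ - 9 , sqrt(10 )/10,E ]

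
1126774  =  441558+685216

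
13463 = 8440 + 5023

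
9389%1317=170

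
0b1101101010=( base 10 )874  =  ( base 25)19O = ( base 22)1HG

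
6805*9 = 61245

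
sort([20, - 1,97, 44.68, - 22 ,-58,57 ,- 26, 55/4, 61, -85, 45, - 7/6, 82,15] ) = [ - 85,  -  58, - 26 ,  -  22, - 7/6  , - 1, 55/4, 15 , 20, 44.68, 45, 57, 61,82,97 ]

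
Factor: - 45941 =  - 7^1*6563^1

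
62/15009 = 62/15009= 0.00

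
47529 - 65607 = - 18078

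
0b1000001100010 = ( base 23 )7l8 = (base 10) 4194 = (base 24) 76I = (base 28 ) 59m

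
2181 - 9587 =- 7406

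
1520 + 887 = 2407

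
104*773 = 80392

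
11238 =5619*2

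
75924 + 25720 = 101644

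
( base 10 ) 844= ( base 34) OS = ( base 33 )PJ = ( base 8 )1514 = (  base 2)1101001100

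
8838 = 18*491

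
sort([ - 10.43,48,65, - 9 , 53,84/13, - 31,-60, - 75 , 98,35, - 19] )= [ - 75  , - 60,-31, - 19,-10.43,-9,84/13,35,48,53,65,98] 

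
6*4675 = 28050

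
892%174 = 22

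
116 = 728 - 612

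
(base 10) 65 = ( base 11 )5a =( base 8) 101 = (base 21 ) 32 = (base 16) 41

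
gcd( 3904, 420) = 4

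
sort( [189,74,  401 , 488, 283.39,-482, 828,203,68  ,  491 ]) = [ -482, 68, 74,189, 203, 283.39, 401, 488 , 491,  828]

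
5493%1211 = 649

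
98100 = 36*2725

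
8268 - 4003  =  4265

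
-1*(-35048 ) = 35048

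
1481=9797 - 8316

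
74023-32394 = 41629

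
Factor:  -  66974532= -2^2*3^1*191^1*29221^1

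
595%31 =6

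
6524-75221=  - 68697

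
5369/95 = 56 + 49/95=56.52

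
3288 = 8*411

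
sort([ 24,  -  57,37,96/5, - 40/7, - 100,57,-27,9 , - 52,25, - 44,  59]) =[- 100, - 57, - 52, - 44,  -  27, - 40/7,9, 96/5,24,25,37,57,59]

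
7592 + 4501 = 12093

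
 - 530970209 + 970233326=439263117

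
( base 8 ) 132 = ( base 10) 90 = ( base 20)4A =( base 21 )46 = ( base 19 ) 4E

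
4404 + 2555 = 6959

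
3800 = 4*950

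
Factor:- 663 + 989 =326 = 2^1 * 163^1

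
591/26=22 + 19/26 = 22.73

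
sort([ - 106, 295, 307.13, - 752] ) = [ - 752, - 106, 295, 307.13]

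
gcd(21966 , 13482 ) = 42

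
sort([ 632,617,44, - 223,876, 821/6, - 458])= [ - 458,-223,44,821/6 , 617,632, 876]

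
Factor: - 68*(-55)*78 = 291720  =  2^3*3^1*5^1  *  11^1*13^1*17^1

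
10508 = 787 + 9721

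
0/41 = 0  =  0.00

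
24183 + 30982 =55165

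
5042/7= 5042/7 = 720.29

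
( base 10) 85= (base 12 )71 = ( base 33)2J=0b1010101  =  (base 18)4d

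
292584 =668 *438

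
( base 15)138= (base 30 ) 98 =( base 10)278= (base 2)100010110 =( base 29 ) 9h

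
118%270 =118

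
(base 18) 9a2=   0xC1A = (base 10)3098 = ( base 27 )46k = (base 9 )4222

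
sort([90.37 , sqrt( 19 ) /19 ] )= [sqrt( 19)/19,  90.37] 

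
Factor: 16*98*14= 2^6*7^3 = 21952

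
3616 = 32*113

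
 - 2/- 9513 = 2/9513 = 0.00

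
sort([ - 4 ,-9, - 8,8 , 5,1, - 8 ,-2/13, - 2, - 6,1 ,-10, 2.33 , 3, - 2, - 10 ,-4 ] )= [ - 10 ,-10, - 9, - 8 , - 8, - 6, - 4 , - 4 , - 2, - 2, - 2/13,1, 1  ,  2.33, 3,  5 , 8] 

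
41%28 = 13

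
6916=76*91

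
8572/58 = 4286/29 = 147.79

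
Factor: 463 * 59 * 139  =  3797063 = 59^1 * 139^1 * 463^1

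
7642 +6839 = 14481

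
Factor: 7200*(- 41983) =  - 302277600 = - 2^5*3^2*5^2*41983^1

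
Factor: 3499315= 5^1*699863^1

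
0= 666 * 0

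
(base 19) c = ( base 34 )c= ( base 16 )c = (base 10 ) 12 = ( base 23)c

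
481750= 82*5875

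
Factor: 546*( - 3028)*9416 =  - 15567359808  =  -2^6*3^1 *7^1*11^1*13^1*107^1*757^1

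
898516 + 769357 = 1667873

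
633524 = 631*1004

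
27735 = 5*5547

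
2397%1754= 643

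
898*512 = 459776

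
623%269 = 85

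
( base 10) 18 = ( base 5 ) 33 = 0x12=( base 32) i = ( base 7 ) 24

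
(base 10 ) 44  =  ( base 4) 230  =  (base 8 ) 54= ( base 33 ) 1b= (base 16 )2C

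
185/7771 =185/7771  =  0.02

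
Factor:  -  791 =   -  7^1*113^1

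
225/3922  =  225/3922 = 0.06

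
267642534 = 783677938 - 516035404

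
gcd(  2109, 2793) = 57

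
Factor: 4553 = 29^1*157^1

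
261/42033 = 87/14011=0.01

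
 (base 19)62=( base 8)164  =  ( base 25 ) 4g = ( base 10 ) 116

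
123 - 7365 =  - 7242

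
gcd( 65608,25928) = 8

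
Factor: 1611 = 3^2*179^1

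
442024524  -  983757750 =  - 541733226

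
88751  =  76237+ 12514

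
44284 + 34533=78817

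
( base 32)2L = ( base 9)104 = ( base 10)85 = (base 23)3G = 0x55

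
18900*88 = 1663200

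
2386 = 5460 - 3074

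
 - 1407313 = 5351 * ( - 263)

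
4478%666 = 482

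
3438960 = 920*3738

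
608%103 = 93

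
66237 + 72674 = 138911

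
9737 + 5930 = 15667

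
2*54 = 108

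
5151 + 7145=12296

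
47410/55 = 862= 862.00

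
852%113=61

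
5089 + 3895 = 8984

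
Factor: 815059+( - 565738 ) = 3^1*41^1*2027^1 = 249321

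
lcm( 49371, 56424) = 394968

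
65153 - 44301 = 20852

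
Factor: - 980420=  - 2^2 *5^1*7^1*47^1*149^1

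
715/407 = 1 + 28/37 =1.76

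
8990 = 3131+5859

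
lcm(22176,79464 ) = 953568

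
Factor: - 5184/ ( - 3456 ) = 2^( - 1 )*3^1 = 3/2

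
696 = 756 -60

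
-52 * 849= - 44148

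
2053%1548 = 505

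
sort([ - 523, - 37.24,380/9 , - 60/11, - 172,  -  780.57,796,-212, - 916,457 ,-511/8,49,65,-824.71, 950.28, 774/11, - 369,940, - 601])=[  -  916, - 824.71, - 780.57, - 601,  -  523, - 369, - 212,  -  172, - 511/8, - 37.24, -60/11,380/9,49,65, 774/11,457,796,940,950.28 ]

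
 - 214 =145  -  359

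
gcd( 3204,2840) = 4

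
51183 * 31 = 1586673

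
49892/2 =24946 = 24946.00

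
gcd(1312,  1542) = 2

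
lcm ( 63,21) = 63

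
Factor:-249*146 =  - 36354 = - 2^1 *3^1*73^1*83^1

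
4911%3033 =1878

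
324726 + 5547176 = 5871902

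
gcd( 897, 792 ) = 3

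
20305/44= 461 + 21/44= 461.48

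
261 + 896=1157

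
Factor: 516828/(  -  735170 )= - 2^1*3^1* 5^( - 1) * 13^1*3313^1 * 73517^( - 1 ) = -258414/367585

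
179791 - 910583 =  - 730792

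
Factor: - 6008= - 2^3*751^1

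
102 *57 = 5814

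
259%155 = 104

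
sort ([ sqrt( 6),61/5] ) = [ sqrt( 6 ) , 61/5] 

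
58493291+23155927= 81649218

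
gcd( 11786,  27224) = 166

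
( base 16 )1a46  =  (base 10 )6726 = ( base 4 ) 1221012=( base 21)F56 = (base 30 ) 7e6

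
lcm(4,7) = 28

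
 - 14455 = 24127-38582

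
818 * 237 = 193866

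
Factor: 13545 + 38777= 52322 = 2^1*26161^1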